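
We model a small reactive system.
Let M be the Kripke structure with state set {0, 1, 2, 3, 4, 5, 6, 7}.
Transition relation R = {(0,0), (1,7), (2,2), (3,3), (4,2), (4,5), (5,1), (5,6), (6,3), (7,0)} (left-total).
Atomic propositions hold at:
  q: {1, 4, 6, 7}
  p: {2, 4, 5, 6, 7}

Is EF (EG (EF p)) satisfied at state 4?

Yes

EF p: least fixpoint, start Z0 = {2, 4, 5, 6, 7}, add states with some successor in Z. Z1 = {1, 2, 4, 5, 6, 7}; fixed.
Sat(EF p) = {1, 2, 4, 5, 6, 7}
EG (EF p): greatest fixpoint, start Z0 = {1, 2, 4, 5, 6, 7}, keep only states in Sat with some successor in Z. Z1 = {1, 2, 4, 5}; Z2 = {2, 4, 5}; Z3 = {2, 4}; fixed.
Sat(EG (EF p)) = {2, 4}
EF (EG (EF p)): least fixpoint, start Z0 = {2, 4}, add states with some successor in Z. Already a fixed point.
Sat(EF (EG (EF p))) = {2, 4}
4 ∈ Sat(EF (EG (EF p))) = {2, 4}, so the formula holds at 4.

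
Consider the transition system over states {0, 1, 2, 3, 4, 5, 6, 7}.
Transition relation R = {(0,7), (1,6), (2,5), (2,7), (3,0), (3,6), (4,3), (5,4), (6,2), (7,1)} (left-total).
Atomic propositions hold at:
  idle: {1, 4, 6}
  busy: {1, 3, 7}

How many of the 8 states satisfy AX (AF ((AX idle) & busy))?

Sat(AX idle) = {s : every successor in {1, 4, 6}} = {1, 5, 7}
Sat((AX idle) & busy) = {1, 7}
AF ((AX idle) & busy): least fixpoint, start Z0 = {1, 7}, add states with every successor in Z. Z1 = {0, 1, 7}; fixed.
Sat(AF ((AX idle) & busy)) = {0, 1, 7}
Sat(AX (AF ((AX idle) & busy))) = {s : every successor in {0, 1, 7}} = {0, 7}
|Sat(AX (AF ((AX idle) & busy)))| = |{0, 7}| = 2.

2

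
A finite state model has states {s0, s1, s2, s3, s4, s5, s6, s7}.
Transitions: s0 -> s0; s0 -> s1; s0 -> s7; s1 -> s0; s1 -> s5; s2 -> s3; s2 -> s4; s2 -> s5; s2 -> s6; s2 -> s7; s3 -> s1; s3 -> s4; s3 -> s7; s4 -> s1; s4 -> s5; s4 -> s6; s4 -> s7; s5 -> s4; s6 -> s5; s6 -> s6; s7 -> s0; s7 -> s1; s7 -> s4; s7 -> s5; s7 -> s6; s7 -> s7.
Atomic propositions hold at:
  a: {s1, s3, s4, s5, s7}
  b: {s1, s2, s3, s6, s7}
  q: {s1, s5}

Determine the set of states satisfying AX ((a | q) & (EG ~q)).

{s5}

Sat(a | q) = {s1, s3, s4, s5, s7}
Sat(~q) = {s0, s2, s3, s4, s6, s7}
EG ~q: greatest fixpoint, start Z0 = {s0, s2, s3, s4, s6, s7}, keep only states in Sat with some successor in Z. Already a fixed point.
Sat(EG ~q) = {s0, s2, s3, s4, s6, s7}
Sat((a | q) & (EG ~q)) = {s3, s4, s7}
Sat(AX ((a | q) & (EG ~q))) = {s : every successor in {s3, s4, s7}} = {s5}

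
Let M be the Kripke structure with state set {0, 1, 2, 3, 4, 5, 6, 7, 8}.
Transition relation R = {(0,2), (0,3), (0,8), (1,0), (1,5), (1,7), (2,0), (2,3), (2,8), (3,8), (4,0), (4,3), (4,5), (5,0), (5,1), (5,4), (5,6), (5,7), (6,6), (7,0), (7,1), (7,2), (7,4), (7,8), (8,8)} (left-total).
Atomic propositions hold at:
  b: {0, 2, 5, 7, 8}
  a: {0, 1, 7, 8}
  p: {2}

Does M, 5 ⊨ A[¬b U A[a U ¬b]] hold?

Sat(¬b) = {1, 3, 4, 6}
A[a U ¬b]: least fixpoint, start Z0 = Sat(¬b) = {1, 3, 4, 6}, add states in Sat(a) with every successor in Z. Already a fixed point.
Sat(A[a U ¬b]) = {1, 3, 4, 6}
A[¬b U A[a U ¬b]]: least fixpoint, start Z0 = Sat(A[a U ¬b]) = {1, 3, 4, 6}, add states in Sat(¬b) with every successor in Z. Already a fixed point.
Sat(A[¬b U A[a U ¬b]]) = {1, 3, 4, 6}
5 ∉ Sat(A[¬b U A[a U ¬b]]) = {1, 3, 4, 6}, so the formula does not hold at 5.

No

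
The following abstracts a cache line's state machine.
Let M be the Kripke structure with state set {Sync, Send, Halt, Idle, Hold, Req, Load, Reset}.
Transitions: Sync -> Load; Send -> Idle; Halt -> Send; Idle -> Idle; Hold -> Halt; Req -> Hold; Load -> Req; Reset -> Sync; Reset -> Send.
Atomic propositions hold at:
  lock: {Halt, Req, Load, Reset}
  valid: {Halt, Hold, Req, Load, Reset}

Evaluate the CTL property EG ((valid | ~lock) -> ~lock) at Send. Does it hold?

Sat(~lock) = {Sync, Send, Idle, Hold}
Sat(valid | ~lock) = {Sync, Send, Halt, Idle, Hold, Req, Load, Reset}
Sat((valid | ~lock) -> ~lock) = {Sync, Send, Idle, Hold}
EG ((valid | ~lock) -> ~lock): greatest fixpoint, start Z0 = {Sync, Send, Idle, Hold}, keep only states in Sat with some successor in Z. Z1 = {Send, Idle}; fixed.
Sat(EG ((valid | ~lock) -> ~lock)) = {Send, Idle}
Send ∈ Sat(EG ((valid | ~lock) -> ~lock)) = {Send, Idle}, so the formula holds at Send.

Yes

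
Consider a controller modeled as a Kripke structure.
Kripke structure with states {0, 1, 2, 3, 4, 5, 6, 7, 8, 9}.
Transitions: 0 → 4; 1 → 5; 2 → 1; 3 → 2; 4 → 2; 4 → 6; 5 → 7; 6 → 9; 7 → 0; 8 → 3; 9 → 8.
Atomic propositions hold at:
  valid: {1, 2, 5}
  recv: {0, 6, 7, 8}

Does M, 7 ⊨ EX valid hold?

Sat(EX valid) = {s : some successor in {1, 2, 5}} = {1, 2, 3, 4}
7 ∉ Sat(EX valid) = {1, 2, 3, 4}, so the formula does not hold at 7.

No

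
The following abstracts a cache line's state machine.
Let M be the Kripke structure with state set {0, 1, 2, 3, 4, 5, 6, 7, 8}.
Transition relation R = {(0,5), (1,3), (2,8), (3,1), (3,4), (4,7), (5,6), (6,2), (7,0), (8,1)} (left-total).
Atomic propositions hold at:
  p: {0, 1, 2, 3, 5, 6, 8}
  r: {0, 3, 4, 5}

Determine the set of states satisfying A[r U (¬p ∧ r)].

Sat(¬p) = {4, 7}
Sat(¬p ∧ r) = {4}
A[r U (¬p ∧ r)]: least fixpoint, start Z0 = Sat((¬p ∧ r)) = {4}, add states in Sat(r) with every successor in Z. Already a fixed point.
Sat(A[r U (¬p ∧ r)]) = {4}

{4}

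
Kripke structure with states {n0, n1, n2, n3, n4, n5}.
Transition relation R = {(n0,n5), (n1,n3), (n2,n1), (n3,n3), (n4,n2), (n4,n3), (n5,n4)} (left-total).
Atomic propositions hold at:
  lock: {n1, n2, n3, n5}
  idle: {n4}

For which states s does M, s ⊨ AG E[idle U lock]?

E[idle U lock]: least fixpoint, start Z0 = Sat(lock) = {n1, n2, n3, n5}, add states in Sat(idle) with some successor in Z. Z1 = {n1, n2, n3, n4, n5}; fixed.
Sat(E[idle U lock]) = {n1, n2, n3, n4, n5}
AG E[idle U lock]: greatest fixpoint, start Z0 = {n1, n2, n3, n4, n5}, keep only states in Sat with every successor in Z. Already a fixed point.
Sat(AG E[idle U lock]) = {n1, n2, n3, n4, n5}

{n1, n2, n3, n4, n5}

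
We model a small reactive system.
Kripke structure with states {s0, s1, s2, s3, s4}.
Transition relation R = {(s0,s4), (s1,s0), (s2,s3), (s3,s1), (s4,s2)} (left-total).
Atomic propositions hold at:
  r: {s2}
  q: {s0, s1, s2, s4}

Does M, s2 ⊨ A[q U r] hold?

Yes

A[q U r]: least fixpoint, start Z0 = Sat(r) = {s2}, add states in Sat(q) with every successor in Z. Z1 = {s2, s4}; Z2 = {s0, s2, s4}; Z3 = {s0, s1, s2, s4}; fixed.
Sat(A[q U r]) = {s0, s1, s2, s4}
s2 ∈ Sat(A[q U r]) = {s0, s1, s2, s4}, so the formula holds at s2.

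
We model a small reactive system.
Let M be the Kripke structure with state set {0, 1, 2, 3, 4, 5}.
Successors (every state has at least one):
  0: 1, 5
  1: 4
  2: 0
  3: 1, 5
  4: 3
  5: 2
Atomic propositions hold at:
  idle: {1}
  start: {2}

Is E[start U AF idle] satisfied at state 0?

AF idle: least fixpoint, start Z0 = {1}, add states with every successor in Z. Already a fixed point.
Sat(AF idle) = {1}
E[start U AF idle]: least fixpoint, start Z0 = Sat(AF idle) = {1}, add states in Sat(start) with some successor in Z. Already a fixed point.
Sat(E[start U AF idle]) = {1}
0 ∉ Sat(E[start U AF idle]) = {1}, so the formula does not hold at 0.

No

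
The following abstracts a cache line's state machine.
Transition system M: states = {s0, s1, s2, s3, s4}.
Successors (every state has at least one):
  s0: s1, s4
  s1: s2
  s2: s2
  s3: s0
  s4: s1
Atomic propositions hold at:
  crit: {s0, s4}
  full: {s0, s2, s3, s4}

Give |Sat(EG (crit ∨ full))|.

Sat(crit ∨ full) = {s0, s2, s3, s4}
EG (crit ∨ full): greatest fixpoint, start Z0 = {s0, s2, s3, s4}, keep only states in Sat with some successor in Z. Z1 = {s0, s2, s3}; Z2 = {s2, s3}; Z3 = {s2}; fixed.
Sat(EG (crit ∨ full)) = {s2}
|Sat(EG (crit ∨ full))| = |{s2}| = 1.

1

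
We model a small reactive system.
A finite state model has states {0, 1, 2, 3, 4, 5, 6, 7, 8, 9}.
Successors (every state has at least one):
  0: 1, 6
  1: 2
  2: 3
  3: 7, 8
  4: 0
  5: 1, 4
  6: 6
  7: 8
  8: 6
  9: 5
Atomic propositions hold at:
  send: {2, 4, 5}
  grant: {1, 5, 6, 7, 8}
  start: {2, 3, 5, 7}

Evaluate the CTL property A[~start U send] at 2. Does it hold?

Yes

Sat(~start) = {0, 1, 4, 6, 8, 9}
A[~start U send]: least fixpoint, start Z0 = Sat(send) = {2, 4, 5}, add states in Sat(~start) with every successor in Z. Z1 = {1, 2, 4, 5, 9}; fixed.
Sat(A[~start U send]) = {1, 2, 4, 5, 9}
2 ∈ Sat(A[~start U send]) = {1, 2, 4, 5, 9}, so the formula holds at 2.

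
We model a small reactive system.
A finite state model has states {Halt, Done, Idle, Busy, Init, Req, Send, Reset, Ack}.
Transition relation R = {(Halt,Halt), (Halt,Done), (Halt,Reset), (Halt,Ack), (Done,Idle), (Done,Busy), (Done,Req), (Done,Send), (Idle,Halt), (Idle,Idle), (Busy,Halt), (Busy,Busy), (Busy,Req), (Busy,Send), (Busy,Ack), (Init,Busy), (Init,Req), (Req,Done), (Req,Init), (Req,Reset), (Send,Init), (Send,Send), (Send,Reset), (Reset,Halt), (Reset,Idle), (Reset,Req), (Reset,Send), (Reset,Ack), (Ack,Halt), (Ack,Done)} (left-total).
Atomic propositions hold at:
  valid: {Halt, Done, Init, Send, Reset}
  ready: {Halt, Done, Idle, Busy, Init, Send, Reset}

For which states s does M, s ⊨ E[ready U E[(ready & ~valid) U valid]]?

Sat(~valid) = {Idle, Busy, Req, Ack}
Sat(ready & ~valid) = {Idle, Busy}
E[(ready & ~valid) U valid]: least fixpoint, start Z0 = Sat(valid) = {Halt, Done, Init, Send, Reset}, add states in Sat(ready & ~valid) with some successor in Z. Z1 = {Halt, Done, Idle, Busy, Init, Send, Reset}; fixed.
Sat(E[(ready & ~valid) U valid]) = {Halt, Done, Idle, Busy, Init, Send, Reset}
E[ready U E[(ready & ~valid) U valid]]: least fixpoint, start Z0 = Sat(E[(ready & ~valid) U valid]) = {Halt, Done, Idle, Busy, Init, Send, Reset}, add states in Sat(ready) with some successor in Z. Already a fixed point.
Sat(E[ready U E[(ready & ~valid) U valid]]) = {Halt, Done, Idle, Busy, Init, Send, Reset}

{Halt, Done, Idle, Busy, Init, Send, Reset}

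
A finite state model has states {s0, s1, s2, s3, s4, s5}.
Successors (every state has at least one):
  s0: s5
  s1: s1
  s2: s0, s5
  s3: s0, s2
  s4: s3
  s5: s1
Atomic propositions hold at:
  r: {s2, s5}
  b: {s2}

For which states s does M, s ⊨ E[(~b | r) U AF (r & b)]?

{s2, s3, s4}

Sat(~b) = {s0, s1, s3, s4, s5}
Sat(~b | r) = {s0, s1, s2, s3, s4, s5}
Sat(r & b) = {s2}
AF (r & b): least fixpoint, start Z0 = {s2}, add states with every successor in Z. Already a fixed point.
Sat(AF (r & b)) = {s2}
E[(~b | r) U AF (r & b)]: least fixpoint, start Z0 = Sat(AF (r & b)) = {s2}, add states in Sat(~b | r) with some successor in Z. Z1 = {s2, s3}; Z2 = {s2, s3, s4}; fixed.
Sat(E[(~b | r) U AF (r & b)]) = {s2, s3, s4}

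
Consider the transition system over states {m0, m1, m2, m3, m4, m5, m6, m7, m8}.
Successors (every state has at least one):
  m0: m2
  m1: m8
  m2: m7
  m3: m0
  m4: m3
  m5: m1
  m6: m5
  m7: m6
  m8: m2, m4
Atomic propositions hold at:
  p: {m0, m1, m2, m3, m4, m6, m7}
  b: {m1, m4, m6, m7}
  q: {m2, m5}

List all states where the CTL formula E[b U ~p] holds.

Sat(~p) = {m5, m8}
E[b U ~p]: least fixpoint, start Z0 = Sat(~p) = {m5, m8}, add states in Sat(b) with some successor in Z. Z1 = {m1, m5, m6, m8}; Z2 = {m1, m5, m6, m7, m8}; fixed.
Sat(E[b U ~p]) = {m1, m5, m6, m7, m8}

{m1, m5, m6, m7, m8}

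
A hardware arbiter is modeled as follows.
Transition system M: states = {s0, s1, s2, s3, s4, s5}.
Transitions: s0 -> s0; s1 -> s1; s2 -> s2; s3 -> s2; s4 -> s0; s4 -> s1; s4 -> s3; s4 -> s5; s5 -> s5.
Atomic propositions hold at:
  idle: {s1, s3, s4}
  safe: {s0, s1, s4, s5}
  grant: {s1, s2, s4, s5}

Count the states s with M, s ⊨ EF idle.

3

EF idle: least fixpoint, start Z0 = {s1, s3, s4}, add states with some successor in Z. Already a fixed point.
Sat(EF idle) = {s1, s3, s4}
|Sat(EF idle)| = |{s1, s3, s4}| = 3.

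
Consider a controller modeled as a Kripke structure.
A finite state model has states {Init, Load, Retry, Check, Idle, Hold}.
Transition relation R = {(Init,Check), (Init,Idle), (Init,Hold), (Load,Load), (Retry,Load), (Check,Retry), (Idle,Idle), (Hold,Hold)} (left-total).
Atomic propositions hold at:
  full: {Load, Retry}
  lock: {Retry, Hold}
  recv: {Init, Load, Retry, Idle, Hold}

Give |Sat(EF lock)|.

EF lock: least fixpoint, start Z0 = {Retry, Hold}, add states with some successor in Z. Z1 = {Init, Retry, Check, Hold}; fixed.
Sat(EF lock) = {Init, Retry, Check, Hold}
|Sat(EF lock)| = |{Init, Retry, Check, Hold}| = 4.

4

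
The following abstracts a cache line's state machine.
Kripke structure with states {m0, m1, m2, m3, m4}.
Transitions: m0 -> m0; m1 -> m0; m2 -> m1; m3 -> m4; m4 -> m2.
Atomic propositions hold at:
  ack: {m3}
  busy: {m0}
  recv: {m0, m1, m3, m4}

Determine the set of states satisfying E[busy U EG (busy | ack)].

{m0}

Sat(busy | ack) = {m0, m3}
EG (busy | ack): greatest fixpoint, start Z0 = {m0, m3}, keep only states in Sat with some successor in Z. Z1 = {m0}; fixed.
Sat(EG (busy | ack)) = {m0}
E[busy U EG (busy | ack)]: least fixpoint, start Z0 = Sat(EG (busy | ack)) = {m0}, add states in Sat(busy) with some successor in Z. Already a fixed point.
Sat(E[busy U EG (busy | ack)]) = {m0}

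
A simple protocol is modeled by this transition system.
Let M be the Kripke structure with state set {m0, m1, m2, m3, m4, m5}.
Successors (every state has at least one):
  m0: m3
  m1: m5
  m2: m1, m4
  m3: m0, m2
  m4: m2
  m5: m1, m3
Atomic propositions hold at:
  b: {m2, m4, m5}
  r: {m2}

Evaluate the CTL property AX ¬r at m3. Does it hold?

Sat(¬r) = {m0, m1, m3, m4, m5}
Sat(AX ¬r) = {s : every successor in {m0, m1, m3, m4, m5}} = {m0, m1, m2, m5}
m3 ∉ Sat(AX ¬r) = {m0, m1, m2, m5}, so the formula does not hold at m3.

No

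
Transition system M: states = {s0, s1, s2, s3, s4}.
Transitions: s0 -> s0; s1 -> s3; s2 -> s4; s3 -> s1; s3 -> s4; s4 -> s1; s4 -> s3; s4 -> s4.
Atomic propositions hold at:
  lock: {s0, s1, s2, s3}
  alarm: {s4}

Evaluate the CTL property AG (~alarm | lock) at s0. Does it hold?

Yes

Sat(~alarm) = {s0, s1, s2, s3}
Sat(~alarm | lock) = {s0, s1, s2, s3}
AG (~alarm | lock): greatest fixpoint, start Z0 = {s0, s1, s2, s3}, keep only states in Sat with every successor in Z. Z1 = {s0, s1}; Z2 = {s0}; fixed.
Sat(AG (~alarm | lock)) = {s0}
s0 ∈ Sat(AG (~alarm | lock)) = {s0}, so the formula holds at s0.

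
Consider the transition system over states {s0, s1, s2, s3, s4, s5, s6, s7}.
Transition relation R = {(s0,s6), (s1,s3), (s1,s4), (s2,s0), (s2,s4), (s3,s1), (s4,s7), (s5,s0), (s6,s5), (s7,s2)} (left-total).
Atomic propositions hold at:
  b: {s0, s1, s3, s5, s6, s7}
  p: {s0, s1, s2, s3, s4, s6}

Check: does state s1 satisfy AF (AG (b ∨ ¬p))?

Sat(¬p) = {s5, s7}
Sat(b ∨ ¬p) = {s0, s1, s3, s5, s6, s7}
AG (b ∨ ¬p): greatest fixpoint, start Z0 = {s0, s1, s3, s5, s6, s7}, keep only states in Sat with every successor in Z. Z1 = {s0, s3, s5, s6}; Z2 = {s0, s5, s6}; fixed.
Sat(AG (b ∨ ¬p)) = {s0, s5, s6}
AF (AG (b ∨ ¬p)): least fixpoint, start Z0 = {s0, s5, s6}, add states with every successor in Z. Already a fixed point.
Sat(AF (AG (b ∨ ¬p))) = {s0, s5, s6}
s1 ∉ Sat(AF (AG (b ∨ ¬p))) = {s0, s5, s6}, so the formula does not hold at s1.

No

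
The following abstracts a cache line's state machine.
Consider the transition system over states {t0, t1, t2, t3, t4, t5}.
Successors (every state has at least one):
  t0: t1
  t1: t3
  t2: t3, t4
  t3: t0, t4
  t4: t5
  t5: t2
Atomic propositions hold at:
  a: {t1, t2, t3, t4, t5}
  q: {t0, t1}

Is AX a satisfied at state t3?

No

Sat(AX a) = {s : every successor in {t1, t2, t3, t4, t5}} = {t0, t1, t2, t4, t5}
t3 ∉ Sat(AX a) = {t0, t1, t2, t4, t5}, so the formula does not hold at t3.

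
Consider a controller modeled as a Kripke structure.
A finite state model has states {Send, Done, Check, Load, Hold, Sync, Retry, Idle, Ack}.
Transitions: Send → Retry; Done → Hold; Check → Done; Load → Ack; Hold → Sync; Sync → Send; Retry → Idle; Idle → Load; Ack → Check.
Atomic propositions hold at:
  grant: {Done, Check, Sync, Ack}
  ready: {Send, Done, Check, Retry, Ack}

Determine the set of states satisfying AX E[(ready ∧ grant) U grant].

{Check, Load, Hold, Ack}

Sat(ready ∧ grant) = {Done, Check, Ack}
E[(ready ∧ grant) U grant]: least fixpoint, start Z0 = Sat(grant) = {Done, Check, Sync, Ack}, add states in Sat(ready ∧ grant) with some successor in Z. Already a fixed point.
Sat(E[(ready ∧ grant) U grant]) = {Done, Check, Sync, Ack}
Sat(AX E[(ready ∧ grant) U grant]) = {s : every successor in {Done, Check, Sync, Ack}} = {Check, Load, Hold, Ack}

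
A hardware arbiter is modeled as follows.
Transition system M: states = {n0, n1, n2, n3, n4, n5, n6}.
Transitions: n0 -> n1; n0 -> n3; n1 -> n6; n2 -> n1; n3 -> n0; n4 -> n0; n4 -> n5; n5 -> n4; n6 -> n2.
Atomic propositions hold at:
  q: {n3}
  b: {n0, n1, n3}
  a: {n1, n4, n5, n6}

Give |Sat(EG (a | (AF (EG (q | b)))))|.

Sat(q | b) = {n0, n1, n3}
EG (q | b): greatest fixpoint, start Z0 = {n0, n1, n3}, keep only states in Sat with some successor in Z. Z1 = {n0, n3}; fixed.
Sat(EG (q | b)) = {n0, n3}
AF (EG (q | b)): least fixpoint, start Z0 = {n0, n3}, add states with every successor in Z. Already a fixed point.
Sat(AF (EG (q | b))) = {n0, n3}
Sat(a | (AF (EG (q | b)))) = {n0, n1, n3, n4, n5, n6}
EG (a | (AF (EG (q | b)))): greatest fixpoint, start Z0 = {n0, n1, n3, n4, n5, n6}, keep only states in Sat with some successor in Z. Z1 = {n0, n1, n3, n4, n5}; Z2 = {n0, n3, n4, n5}; fixed.
Sat(EG (a | (AF (EG (q | b))))) = {n0, n3, n4, n5}
|Sat(EG (a | (AF (EG (q | b)))))| = |{n0, n3, n4, n5}| = 4.

4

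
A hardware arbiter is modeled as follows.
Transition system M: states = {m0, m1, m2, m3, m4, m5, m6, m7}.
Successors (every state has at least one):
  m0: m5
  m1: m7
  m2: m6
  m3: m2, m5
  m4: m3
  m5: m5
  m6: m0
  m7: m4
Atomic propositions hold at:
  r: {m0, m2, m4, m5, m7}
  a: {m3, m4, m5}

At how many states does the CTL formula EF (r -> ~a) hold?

7

Sat(~a) = {m0, m1, m2, m6, m7}
Sat(r -> ~a) = {m0, m1, m2, m3, m6, m7}
EF (r -> ~a): least fixpoint, start Z0 = {m0, m1, m2, m3, m6, m7}, add states with some successor in Z. Z1 = {m0, m1, m2, m3, m4, m6, m7}; fixed.
Sat(EF (r -> ~a)) = {m0, m1, m2, m3, m4, m6, m7}
|Sat(EF (r -> ~a))| = |{m0, m1, m2, m3, m4, m6, m7}| = 7.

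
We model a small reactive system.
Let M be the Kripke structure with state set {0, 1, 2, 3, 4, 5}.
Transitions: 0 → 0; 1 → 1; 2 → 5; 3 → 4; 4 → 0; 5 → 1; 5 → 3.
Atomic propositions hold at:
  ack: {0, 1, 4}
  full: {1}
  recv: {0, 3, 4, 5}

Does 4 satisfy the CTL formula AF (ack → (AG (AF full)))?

AF full: least fixpoint, start Z0 = {1}, add states with every successor in Z. Already a fixed point.
Sat(AF full) = {1}
AG (AF full): greatest fixpoint, start Z0 = {1}, keep only states in Sat with every successor in Z. Already a fixed point.
Sat(AG (AF full)) = {1}
Sat(ack → (AG (AF full))) = {1, 2, 3, 5}
AF (ack → (AG (AF full))): least fixpoint, start Z0 = {1, 2, 3, 5}, add states with every successor in Z. Already a fixed point.
Sat(AF (ack → (AG (AF full)))) = {1, 2, 3, 5}
4 ∉ Sat(AF (ack → (AG (AF full)))) = {1, 2, 3, 5}, so the formula does not hold at 4.

No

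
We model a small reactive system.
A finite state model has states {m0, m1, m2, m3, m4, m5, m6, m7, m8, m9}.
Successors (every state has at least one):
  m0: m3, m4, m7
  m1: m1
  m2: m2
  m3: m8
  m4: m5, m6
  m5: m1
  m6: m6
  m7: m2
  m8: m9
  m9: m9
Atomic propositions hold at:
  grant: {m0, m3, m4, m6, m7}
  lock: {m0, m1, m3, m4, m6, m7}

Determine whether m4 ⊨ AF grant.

AF grant: least fixpoint, start Z0 = {m0, m3, m4, m6, m7}, add states with every successor in Z. Already a fixed point.
Sat(AF grant) = {m0, m3, m4, m6, m7}
m4 ∈ Sat(AF grant) = {m0, m3, m4, m6, m7}, so the formula holds at m4.

Yes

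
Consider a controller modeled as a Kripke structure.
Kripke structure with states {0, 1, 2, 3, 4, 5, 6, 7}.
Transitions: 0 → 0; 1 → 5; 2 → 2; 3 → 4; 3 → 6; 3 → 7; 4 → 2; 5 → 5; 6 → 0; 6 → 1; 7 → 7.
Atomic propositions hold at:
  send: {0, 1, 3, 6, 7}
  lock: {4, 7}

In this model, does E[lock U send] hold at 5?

No

E[lock U send]: least fixpoint, start Z0 = Sat(send) = {0, 1, 3, 6, 7}, add states in Sat(lock) with some successor in Z. Already a fixed point.
Sat(E[lock U send]) = {0, 1, 3, 6, 7}
5 ∉ Sat(E[lock U send]) = {0, 1, 3, 6, 7}, so the formula does not hold at 5.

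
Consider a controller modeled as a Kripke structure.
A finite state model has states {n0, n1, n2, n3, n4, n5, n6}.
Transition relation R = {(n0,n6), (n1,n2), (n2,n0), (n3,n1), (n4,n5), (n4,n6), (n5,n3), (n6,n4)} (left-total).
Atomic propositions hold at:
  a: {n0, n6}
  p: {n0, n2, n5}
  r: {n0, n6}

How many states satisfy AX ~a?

4

Sat(~a) = {n1, n2, n3, n4, n5}
Sat(AX ~a) = {s : every successor in {n1, n2, n3, n4, n5}} = {n1, n3, n5, n6}
|Sat(AX ~a)| = |{n1, n3, n5, n6}| = 4.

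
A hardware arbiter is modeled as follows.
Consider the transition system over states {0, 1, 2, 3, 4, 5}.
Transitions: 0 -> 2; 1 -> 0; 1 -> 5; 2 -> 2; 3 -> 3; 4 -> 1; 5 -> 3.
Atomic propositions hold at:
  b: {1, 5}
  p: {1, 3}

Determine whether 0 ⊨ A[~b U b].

No

Sat(~b) = {0, 2, 3, 4}
A[~b U b]: least fixpoint, start Z0 = Sat(b) = {1, 5}, add states in Sat(~b) with every successor in Z. Z1 = {1, 4, 5}; fixed.
Sat(A[~b U b]) = {1, 4, 5}
0 ∉ Sat(A[~b U b]) = {1, 4, 5}, so the formula does not hold at 0.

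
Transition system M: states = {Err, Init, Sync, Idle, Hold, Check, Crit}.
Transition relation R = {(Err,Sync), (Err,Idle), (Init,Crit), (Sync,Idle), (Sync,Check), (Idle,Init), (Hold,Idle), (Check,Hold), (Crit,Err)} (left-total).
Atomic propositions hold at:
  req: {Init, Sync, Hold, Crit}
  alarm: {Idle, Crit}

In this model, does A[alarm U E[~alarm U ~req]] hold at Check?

Yes

Sat(~alarm) = {Err, Init, Sync, Hold, Check}
Sat(~req) = {Err, Idle, Check}
E[~alarm U ~req]: least fixpoint, start Z0 = Sat(~req) = {Err, Idle, Check}, add states in Sat(~alarm) with some successor in Z. Z1 = {Err, Sync, Idle, Hold, Check}; fixed.
Sat(E[~alarm U ~req]) = {Err, Sync, Idle, Hold, Check}
A[alarm U E[~alarm U ~req]]: least fixpoint, start Z0 = Sat(E[~alarm U ~req]) = {Err, Sync, Idle, Hold, Check}, add states in Sat(alarm) with every successor in Z. Z1 = {Err, Sync, Idle, Hold, Check, Crit}; fixed.
Sat(A[alarm U E[~alarm U ~req]]) = {Err, Sync, Idle, Hold, Check, Crit}
Check ∈ Sat(A[alarm U E[~alarm U ~req]]) = {Err, Sync, Idle, Hold, Check, Crit}, so the formula holds at Check.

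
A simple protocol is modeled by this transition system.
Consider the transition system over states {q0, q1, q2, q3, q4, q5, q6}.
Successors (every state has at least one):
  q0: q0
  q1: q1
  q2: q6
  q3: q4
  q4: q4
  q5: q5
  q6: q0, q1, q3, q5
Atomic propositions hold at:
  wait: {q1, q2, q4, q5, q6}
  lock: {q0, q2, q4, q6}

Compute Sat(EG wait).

{q1, q2, q4, q5, q6}

EG wait: greatest fixpoint, start Z0 = {q1, q2, q4, q5, q6}, keep only states in Sat with some successor in Z. Already a fixed point.
Sat(EG wait) = {q1, q2, q4, q5, q6}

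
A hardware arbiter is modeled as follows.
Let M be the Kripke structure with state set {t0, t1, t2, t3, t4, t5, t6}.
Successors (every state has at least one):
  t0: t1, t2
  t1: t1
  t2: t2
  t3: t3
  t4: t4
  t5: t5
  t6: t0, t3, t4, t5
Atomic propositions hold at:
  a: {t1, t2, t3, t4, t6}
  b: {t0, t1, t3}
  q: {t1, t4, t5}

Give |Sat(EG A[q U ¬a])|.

1

Sat(¬a) = {t0, t5}
A[q U ¬a]: least fixpoint, start Z0 = Sat(¬a) = {t0, t5}, add states in Sat(q) with every successor in Z. Already a fixed point.
Sat(A[q U ¬a]) = {t0, t5}
EG A[q U ¬a]: greatest fixpoint, start Z0 = {t0, t5}, keep only states in Sat with some successor in Z. Z1 = {t5}; fixed.
Sat(EG A[q U ¬a]) = {t5}
|Sat(EG A[q U ¬a])| = |{t5}| = 1.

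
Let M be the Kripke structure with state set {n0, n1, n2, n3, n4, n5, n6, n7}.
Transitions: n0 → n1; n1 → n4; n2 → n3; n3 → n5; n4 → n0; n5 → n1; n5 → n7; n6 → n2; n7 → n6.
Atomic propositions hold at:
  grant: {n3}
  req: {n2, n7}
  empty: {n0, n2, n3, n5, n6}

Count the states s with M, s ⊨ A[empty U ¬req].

Sat(¬req) = {n0, n1, n3, n4, n5, n6}
A[empty U ¬req]: least fixpoint, start Z0 = Sat(¬req) = {n0, n1, n3, n4, n5, n6}, add states in Sat(empty) with every successor in Z. Z1 = {n0, n1, n2, n3, n4, n5, n6}; fixed.
Sat(A[empty U ¬req]) = {n0, n1, n2, n3, n4, n5, n6}
|Sat(A[empty U ¬req])| = |{n0, n1, n2, n3, n4, n5, n6}| = 7.

7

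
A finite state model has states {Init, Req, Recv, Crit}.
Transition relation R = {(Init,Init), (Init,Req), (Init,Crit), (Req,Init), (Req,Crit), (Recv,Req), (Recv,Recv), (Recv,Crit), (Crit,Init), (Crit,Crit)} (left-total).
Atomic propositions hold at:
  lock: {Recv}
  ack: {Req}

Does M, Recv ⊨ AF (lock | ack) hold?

Sat(lock | ack) = {Req, Recv}
AF (lock | ack): least fixpoint, start Z0 = {Req, Recv}, add states with every successor in Z. Already a fixed point.
Sat(AF (lock | ack)) = {Req, Recv}
Recv ∈ Sat(AF (lock | ack)) = {Req, Recv}, so the formula holds at Recv.

Yes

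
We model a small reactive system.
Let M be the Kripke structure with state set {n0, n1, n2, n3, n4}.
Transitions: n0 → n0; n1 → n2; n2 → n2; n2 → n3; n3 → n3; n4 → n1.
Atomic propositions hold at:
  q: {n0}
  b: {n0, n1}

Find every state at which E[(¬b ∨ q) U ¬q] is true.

Sat(¬b) = {n2, n3, n4}
Sat(¬b ∨ q) = {n0, n2, n3, n4}
Sat(¬q) = {n1, n2, n3, n4}
E[(¬b ∨ q) U ¬q]: least fixpoint, start Z0 = Sat(¬q) = {n1, n2, n3, n4}, add states in Sat(¬b ∨ q) with some successor in Z. Already a fixed point.
Sat(E[(¬b ∨ q) U ¬q]) = {n1, n2, n3, n4}

{n1, n2, n3, n4}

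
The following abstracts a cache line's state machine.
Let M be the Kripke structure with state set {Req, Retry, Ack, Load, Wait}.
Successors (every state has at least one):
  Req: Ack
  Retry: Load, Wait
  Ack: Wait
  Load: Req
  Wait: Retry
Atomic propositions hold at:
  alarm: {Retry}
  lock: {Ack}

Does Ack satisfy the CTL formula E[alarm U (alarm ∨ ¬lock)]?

Sat(¬lock) = {Req, Retry, Load, Wait}
Sat(alarm ∨ ¬lock) = {Req, Retry, Load, Wait}
E[alarm U (alarm ∨ ¬lock)]: least fixpoint, start Z0 = Sat((alarm ∨ ¬lock)) = {Req, Retry, Load, Wait}, add states in Sat(alarm) with some successor in Z. Already a fixed point.
Sat(E[alarm U (alarm ∨ ¬lock)]) = {Req, Retry, Load, Wait}
Ack ∉ Sat(E[alarm U (alarm ∨ ¬lock)]) = {Req, Retry, Load, Wait}, so the formula does not hold at Ack.

No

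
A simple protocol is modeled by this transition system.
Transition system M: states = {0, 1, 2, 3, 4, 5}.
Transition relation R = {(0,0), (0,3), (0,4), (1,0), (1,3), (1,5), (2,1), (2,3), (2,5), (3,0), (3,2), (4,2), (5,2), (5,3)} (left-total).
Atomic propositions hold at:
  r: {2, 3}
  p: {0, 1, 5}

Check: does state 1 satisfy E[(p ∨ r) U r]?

Sat(p ∨ r) = {0, 1, 2, 3, 5}
E[(p ∨ r) U r]: least fixpoint, start Z0 = Sat(r) = {2, 3}, add states in Sat(p ∨ r) with some successor in Z. Z1 = {0, 1, 2, 3, 5}; fixed.
Sat(E[(p ∨ r) U r]) = {0, 1, 2, 3, 5}
1 ∈ Sat(E[(p ∨ r) U r]) = {0, 1, 2, 3, 5}, so the formula holds at 1.

Yes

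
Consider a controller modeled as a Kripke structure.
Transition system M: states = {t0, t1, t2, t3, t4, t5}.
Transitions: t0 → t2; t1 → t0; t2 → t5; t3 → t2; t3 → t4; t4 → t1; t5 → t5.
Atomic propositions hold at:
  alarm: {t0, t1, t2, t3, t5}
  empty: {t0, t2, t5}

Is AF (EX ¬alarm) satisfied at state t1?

Sat(¬alarm) = {t4}
Sat(EX ¬alarm) = {s : some successor in {t4}} = {t3}
AF (EX ¬alarm): least fixpoint, start Z0 = {t3}, add states with every successor in Z. Already a fixed point.
Sat(AF (EX ¬alarm)) = {t3}
t1 ∉ Sat(AF (EX ¬alarm)) = {t3}, so the formula does not hold at t1.

No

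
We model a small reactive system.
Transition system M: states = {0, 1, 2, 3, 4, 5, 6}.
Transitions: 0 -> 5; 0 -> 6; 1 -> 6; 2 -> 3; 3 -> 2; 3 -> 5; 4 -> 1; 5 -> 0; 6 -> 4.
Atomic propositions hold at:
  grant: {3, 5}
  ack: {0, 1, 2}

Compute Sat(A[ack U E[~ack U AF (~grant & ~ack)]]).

Sat(~ack) = {3, 4, 5, 6}
Sat(~grant) = {0, 1, 2, 4, 6}
Sat(~grant & ~ack) = {4, 6}
AF (~grant & ~ack): least fixpoint, start Z0 = {4, 6}, add states with every successor in Z. Z1 = {1, 4, 6}; fixed.
Sat(AF (~grant & ~ack)) = {1, 4, 6}
E[~ack U AF (~grant & ~ack)]: least fixpoint, start Z0 = Sat(AF (~grant & ~ack)) = {1, 4, 6}, add states in Sat(~ack) with some successor in Z. Already a fixed point.
Sat(E[~ack U AF (~grant & ~ack)]) = {1, 4, 6}
A[ack U E[~ack U AF (~grant & ~ack)]]: least fixpoint, start Z0 = Sat(E[~ack U AF (~grant & ~ack)]) = {1, 4, 6}, add states in Sat(ack) with every successor in Z. Already a fixed point.
Sat(A[ack U E[~ack U AF (~grant & ~ack)]]) = {1, 4, 6}

{1, 4, 6}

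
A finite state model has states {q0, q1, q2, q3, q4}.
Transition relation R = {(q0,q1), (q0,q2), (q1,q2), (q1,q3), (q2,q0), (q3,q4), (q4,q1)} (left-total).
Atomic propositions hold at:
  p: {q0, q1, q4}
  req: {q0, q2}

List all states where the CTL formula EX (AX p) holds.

Sat(AX p) = {s : every successor in {q0, q1, q4}} = {q2, q3, q4}
Sat(EX (AX p)) = {s : some successor in {q2, q3, q4}} = {q0, q1, q3}

{q0, q1, q3}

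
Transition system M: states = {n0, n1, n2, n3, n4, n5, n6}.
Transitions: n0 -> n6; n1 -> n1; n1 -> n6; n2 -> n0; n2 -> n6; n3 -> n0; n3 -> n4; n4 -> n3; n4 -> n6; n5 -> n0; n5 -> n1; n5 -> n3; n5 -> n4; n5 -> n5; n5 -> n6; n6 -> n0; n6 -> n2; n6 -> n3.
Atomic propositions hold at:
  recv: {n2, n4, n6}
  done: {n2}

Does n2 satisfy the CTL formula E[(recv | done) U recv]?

Yes

Sat(recv | done) = {n2, n4, n6}
E[(recv | done) U recv]: least fixpoint, start Z0 = Sat(recv) = {n2, n4, n6}, add states in Sat(recv | done) with some successor in Z. Already a fixed point.
Sat(E[(recv | done) U recv]) = {n2, n4, n6}
n2 ∈ Sat(E[(recv | done) U recv]) = {n2, n4, n6}, so the formula holds at n2.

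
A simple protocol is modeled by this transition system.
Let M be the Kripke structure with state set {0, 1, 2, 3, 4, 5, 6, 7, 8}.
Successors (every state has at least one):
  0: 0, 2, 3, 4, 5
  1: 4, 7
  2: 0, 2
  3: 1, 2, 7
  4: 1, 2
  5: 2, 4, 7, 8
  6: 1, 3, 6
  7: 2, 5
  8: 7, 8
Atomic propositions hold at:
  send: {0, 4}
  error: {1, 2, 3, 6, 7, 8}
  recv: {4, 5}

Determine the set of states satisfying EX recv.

Sat(EX recv) = {s : some successor in {4, 5}} = {0, 1, 5, 7}

{0, 1, 5, 7}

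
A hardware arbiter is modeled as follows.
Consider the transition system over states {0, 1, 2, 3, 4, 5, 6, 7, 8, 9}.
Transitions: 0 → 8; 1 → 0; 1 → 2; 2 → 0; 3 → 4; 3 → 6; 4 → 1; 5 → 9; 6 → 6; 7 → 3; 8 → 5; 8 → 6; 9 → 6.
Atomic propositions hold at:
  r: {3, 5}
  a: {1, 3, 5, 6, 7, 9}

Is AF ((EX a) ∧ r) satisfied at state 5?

Yes

Sat(EX a) = {s : some successor in {1, 3, 5, 6, 7, 9}} = {3, 4, 5, 6, 7, 8, 9}
Sat((EX a) ∧ r) = {3, 5}
AF ((EX a) ∧ r): least fixpoint, start Z0 = {3, 5}, add states with every successor in Z. Z1 = {3, 5, 7}; fixed.
Sat(AF ((EX a) ∧ r)) = {3, 5, 7}
5 ∈ Sat(AF ((EX a) ∧ r)) = {3, 5, 7}, so the formula holds at 5.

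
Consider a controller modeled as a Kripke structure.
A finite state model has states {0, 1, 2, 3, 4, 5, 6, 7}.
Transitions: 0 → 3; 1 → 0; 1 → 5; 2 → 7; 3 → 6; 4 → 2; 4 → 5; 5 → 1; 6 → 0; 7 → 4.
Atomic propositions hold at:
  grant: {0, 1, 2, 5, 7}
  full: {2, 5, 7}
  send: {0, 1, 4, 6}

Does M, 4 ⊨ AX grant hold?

Sat(AX grant) = {s : every successor in {0, 1, 2, 5, 7}} = {1, 2, 4, 5, 6}
4 ∈ Sat(AX grant) = {1, 2, 4, 5, 6}, so the formula holds at 4.

Yes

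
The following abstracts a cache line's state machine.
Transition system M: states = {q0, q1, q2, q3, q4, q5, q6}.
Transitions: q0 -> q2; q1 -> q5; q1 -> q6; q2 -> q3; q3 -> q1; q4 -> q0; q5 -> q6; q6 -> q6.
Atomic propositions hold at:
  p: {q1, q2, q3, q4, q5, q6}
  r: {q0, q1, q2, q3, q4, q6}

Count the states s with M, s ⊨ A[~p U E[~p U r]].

Sat(~p) = {q0}
E[~p U r]: least fixpoint, start Z0 = Sat(r) = {q0, q1, q2, q3, q4, q6}, add states in Sat(~p) with some successor in Z. Already a fixed point.
Sat(E[~p U r]) = {q0, q1, q2, q3, q4, q6}
A[~p U E[~p U r]]: least fixpoint, start Z0 = Sat(E[~p U r]) = {q0, q1, q2, q3, q4, q6}, add states in Sat(~p) with every successor in Z. Already a fixed point.
Sat(A[~p U E[~p U r]]) = {q0, q1, q2, q3, q4, q6}
|Sat(A[~p U E[~p U r]])| = |{q0, q1, q2, q3, q4, q6}| = 6.

6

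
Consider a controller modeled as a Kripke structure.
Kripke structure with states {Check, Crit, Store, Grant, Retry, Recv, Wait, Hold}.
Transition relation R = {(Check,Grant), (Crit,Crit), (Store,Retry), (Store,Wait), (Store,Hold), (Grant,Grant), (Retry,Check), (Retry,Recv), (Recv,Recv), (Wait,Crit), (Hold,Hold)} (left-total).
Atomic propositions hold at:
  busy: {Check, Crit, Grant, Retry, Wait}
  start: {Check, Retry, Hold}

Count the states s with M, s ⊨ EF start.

EF start: least fixpoint, start Z0 = {Check, Retry, Hold}, add states with some successor in Z. Z1 = {Check, Store, Retry, Hold}; fixed.
Sat(EF start) = {Check, Store, Retry, Hold}
|Sat(EF start)| = |{Check, Store, Retry, Hold}| = 4.

4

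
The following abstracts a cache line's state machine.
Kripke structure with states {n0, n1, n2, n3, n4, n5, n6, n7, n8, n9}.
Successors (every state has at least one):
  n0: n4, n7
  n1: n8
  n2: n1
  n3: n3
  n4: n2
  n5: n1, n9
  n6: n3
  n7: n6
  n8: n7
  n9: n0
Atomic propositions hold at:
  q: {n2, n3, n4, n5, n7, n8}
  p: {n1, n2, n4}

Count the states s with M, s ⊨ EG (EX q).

Sat(EX q) = {s : some successor in {n2, n3, n4, n5, n7, n8}} = {n0, n1, n3, n4, n6, n8}
EG (EX q): greatest fixpoint, start Z0 = {n0, n1, n3, n4, n6, n8}, keep only states in Sat with some successor in Z. Z1 = {n0, n1, n3, n6}; Z2 = {n3, n6}; fixed.
Sat(EG (EX q)) = {n3, n6}
|Sat(EG (EX q))| = |{n3, n6}| = 2.

2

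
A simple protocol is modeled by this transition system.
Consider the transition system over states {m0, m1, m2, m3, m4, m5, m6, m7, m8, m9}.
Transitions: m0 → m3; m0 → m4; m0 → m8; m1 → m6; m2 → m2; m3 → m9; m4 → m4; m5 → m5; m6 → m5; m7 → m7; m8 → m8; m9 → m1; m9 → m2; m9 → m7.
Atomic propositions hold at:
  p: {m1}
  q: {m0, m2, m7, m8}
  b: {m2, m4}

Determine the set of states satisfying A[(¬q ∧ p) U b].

{m2, m4}

Sat(¬q) = {m1, m3, m4, m5, m6, m9}
Sat(¬q ∧ p) = {m1}
A[(¬q ∧ p) U b]: least fixpoint, start Z0 = Sat(b) = {m2, m4}, add states in Sat(¬q ∧ p) with every successor in Z. Already a fixed point.
Sat(A[(¬q ∧ p) U b]) = {m2, m4}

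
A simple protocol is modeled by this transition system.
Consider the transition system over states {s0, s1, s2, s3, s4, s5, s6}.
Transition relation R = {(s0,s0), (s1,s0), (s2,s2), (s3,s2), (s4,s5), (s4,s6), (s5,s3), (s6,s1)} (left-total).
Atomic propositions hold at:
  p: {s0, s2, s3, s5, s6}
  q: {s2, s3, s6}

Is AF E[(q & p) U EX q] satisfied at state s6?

No

Sat(q & p) = {s2, s3, s6}
Sat(EX q) = {s : some successor in {s2, s3, s6}} = {s2, s3, s4, s5}
E[(q & p) U EX q]: least fixpoint, start Z0 = Sat(EX q) = {s2, s3, s4, s5}, add states in Sat(q & p) with some successor in Z. Already a fixed point.
Sat(E[(q & p) U EX q]) = {s2, s3, s4, s5}
AF E[(q & p) U EX q]: least fixpoint, start Z0 = {s2, s3, s4, s5}, add states with every successor in Z. Already a fixed point.
Sat(AF E[(q & p) U EX q]) = {s2, s3, s4, s5}
s6 ∉ Sat(AF E[(q & p) U EX q]) = {s2, s3, s4, s5}, so the formula does not hold at s6.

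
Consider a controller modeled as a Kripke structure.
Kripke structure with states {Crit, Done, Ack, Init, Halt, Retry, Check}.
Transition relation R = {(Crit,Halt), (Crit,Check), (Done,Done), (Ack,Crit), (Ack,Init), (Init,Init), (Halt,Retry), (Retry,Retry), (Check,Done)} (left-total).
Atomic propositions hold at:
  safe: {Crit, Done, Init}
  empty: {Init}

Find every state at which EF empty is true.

EF empty: least fixpoint, start Z0 = {Init}, add states with some successor in Z. Z1 = {Ack, Init}; fixed.
Sat(EF empty) = {Ack, Init}

{Ack, Init}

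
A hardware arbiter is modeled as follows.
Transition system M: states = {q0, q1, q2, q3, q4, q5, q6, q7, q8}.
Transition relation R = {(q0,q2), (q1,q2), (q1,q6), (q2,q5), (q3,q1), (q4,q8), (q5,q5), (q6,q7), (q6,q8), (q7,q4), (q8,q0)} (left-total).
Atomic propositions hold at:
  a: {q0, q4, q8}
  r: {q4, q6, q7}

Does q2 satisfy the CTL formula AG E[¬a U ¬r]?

Sat(¬a) = {q1, q2, q3, q5, q6, q7}
Sat(¬r) = {q0, q1, q2, q3, q5, q8}
E[¬a U ¬r]: least fixpoint, start Z0 = Sat(¬r) = {q0, q1, q2, q3, q5, q8}, add states in Sat(¬a) with some successor in Z. Z1 = {q0, q1, q2, q3, q5, q6, q8}; fixed.
Sat(E[¬a U ¬r]) = {q0, q1, q2, q3, q5, q6, q8}
AG E[¬a U ¬r]: greatest fixpoint, start Z0 = {q0, q1, q2, q3, q5, q6, q8}, keep only states in Sat with every successor in Z. Z1 = {q0, q1, q2, q3, q5, q8}; Z2 = {q0, q2, q3, q5, q8}; Z3 = {q0, q2, q5, q8}; fixed.
Sat(AG E[¬a U ¬r]) = {q0, q2, q5, q8}
q2 ∈ Sat(AG E[¬a U ¬r]) = {q0, q2, q5, q8}, so the formula holds at q2.

Yes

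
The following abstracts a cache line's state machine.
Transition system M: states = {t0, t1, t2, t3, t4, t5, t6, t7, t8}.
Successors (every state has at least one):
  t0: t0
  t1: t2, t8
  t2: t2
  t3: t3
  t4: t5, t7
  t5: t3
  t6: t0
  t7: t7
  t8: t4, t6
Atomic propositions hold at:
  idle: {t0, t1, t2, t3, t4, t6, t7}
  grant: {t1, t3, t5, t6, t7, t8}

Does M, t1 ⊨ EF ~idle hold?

Yes

Sat(~idle) = {t5, t8}
EF ~idle: least fixpoint, start Z0 = {t5, t8}, add states with some successor in Z. Z1 = {t1, t4, t5, t8}; fixed.
Sat(EF ~idle) = {t1, t4, t5, t8}
t1 ∈ Sat(EF ~idle) = {t1, t4, t5, t8}, so the formula holds at t1.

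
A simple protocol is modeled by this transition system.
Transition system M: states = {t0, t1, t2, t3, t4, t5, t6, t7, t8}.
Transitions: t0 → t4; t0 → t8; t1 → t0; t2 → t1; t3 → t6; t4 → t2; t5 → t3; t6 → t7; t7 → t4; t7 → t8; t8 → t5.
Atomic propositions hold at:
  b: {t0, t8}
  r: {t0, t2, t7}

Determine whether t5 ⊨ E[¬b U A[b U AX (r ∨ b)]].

Yes

Sat(¬b) = {t1, t2, t3, t4, t5, t6, t7}
Sat(r ∨ b) = {t0, t2, t7, t8}
Sat(AX (r ∨ b)) = {s : every successor in {t0, t2, t7, t8}} = {t1, t4, t6}
A[b U AX (r ∨ b)]: least fixpoint, start Z0 = Sat(AX (r ∨ b)) = {t1, t4, t6}, add states in Sat(b) with every successor in Z. Already a fixed point.
Sat(A[b U AX (r ∨ b)]) = {t1, t4, t6}
E[¬b U A[b U AX (r ∨ b)]]: least fixpoint, start Z0 = Sat(A[b U AX (r ∨ b)]) = {t1, t4, t6}, add states in Sat(¬b) with some successor in Z. Z1 = {t1, t2, t3, t4, t6, t7}; Z2 = {t1, t2, t3, t4, t5, t6, t7}; fixed.
Sat(E[¬b U A[b U AX (r ∨ b)]]) = {t1, t2, t3, t4, t5, t6, t7}
t5 ∈ Sat(E[¬b U A[b U AX (r ∨ b)]]) = {t1, t2, t3, t4, t5, t6, t7}, so the formula holds at t5.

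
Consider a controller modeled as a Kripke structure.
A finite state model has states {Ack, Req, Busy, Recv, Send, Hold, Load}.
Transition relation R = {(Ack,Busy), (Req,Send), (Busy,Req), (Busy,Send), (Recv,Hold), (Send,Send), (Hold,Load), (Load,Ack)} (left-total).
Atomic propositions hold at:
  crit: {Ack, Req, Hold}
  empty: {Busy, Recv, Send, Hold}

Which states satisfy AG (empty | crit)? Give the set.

{Ack, Req, Busy, Send}

Sat(empty | crit) = {Ack, Req, Busy, Recv, Send, Hold}
AG (empty | crit): greatest fixpoint, start Z0 = {Ack, Req, Busy, Recv, Send, Hold}, keep only states in Sat with every successor in Z. Z1 = {Ack, Req, Busy, Recv, Send}; Z2 = {Ack, Req, Busy, Send}; fixed.
Sat(AG (empty | crit)) = {Ack, Req, Busy, Send}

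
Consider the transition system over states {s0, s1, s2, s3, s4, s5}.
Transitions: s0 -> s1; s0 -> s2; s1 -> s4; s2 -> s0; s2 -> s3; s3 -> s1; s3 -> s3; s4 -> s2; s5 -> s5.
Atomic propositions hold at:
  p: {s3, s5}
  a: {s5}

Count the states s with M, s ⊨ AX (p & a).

Sat(p & a) = {s5}
Sat(AX (p & a)) = {s : every successor in {s5}} = {s5}
|Sat(AX (p & a))| = |{s5}| = 1.

1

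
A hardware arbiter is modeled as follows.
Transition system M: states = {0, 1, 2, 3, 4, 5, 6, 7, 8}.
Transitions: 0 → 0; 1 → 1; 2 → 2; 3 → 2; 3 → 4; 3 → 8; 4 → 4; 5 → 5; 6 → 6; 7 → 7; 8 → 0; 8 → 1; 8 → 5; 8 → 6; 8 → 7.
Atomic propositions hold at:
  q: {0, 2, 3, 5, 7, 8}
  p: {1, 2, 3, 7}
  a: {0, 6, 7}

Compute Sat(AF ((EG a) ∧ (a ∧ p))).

{7}

EG a: greatest fixpoint, start Z0 = {0, 6, 7}, keep only states in Sat with some successor in Z. Already a fixed point.
Sat(EG a) = {0, 6, 7}
Sat(a ∧ p) = {7}
Sat((EG a) ∧ (a ∧ p)) = {7}
AF ((EG a) ∧ (a ∧ p)): least fixpoint, start Z0 = {7}, add states with every successor in Z. Already a fixed point.
Sat(AF ((EG a) ∧ (a ∧ p))) = {7}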